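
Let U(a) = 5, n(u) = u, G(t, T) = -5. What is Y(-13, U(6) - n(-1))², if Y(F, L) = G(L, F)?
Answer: 25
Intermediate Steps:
Y(F, L) = -5
Y(-13, U(6) - n(-1))² = (-5)² = 25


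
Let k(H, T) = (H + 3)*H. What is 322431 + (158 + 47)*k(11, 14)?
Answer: 354001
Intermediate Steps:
k(H, T) = H*(3 + H) (k(H, T) = (3 + H)*H = H*(3 + H))
322431 + (158 + 47)*k(11, 14) = 322431 + (158 + 47)*(11*(3 + 11)) = 322431 + 205*(11*14) = 322431 + 205*154 = 322431 + 31570 = 354001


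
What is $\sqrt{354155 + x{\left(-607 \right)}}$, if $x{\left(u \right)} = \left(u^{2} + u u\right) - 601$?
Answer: $22 \sqrt{2253} \approx 1044.2$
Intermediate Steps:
$x{\left(u \right)} = -601 + 2 u^{2}$ ($x{\left(u \right)} = \left(u^{2} + u^{2}\right) - 601 = 2 u^{2} - 601 = -601 + 2 u^{2}$)
$\sqrt{354155 + x{\left(-607 \right)}} = \sqrt{354155 - \left(601 - 2 \left(-607\right)^{2}\right)} = \sqrt{354155 + \left(-601 + 2 \cdot 368449\right)} = \sqrt{354155 + \left(-601 + 736898\right)} = \sqrt{354155 + 736297} = \sqrt{1090452} = 22 \sqrt{2253}$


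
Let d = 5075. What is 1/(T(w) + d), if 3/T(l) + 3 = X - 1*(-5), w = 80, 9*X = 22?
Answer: 40/203027 ≈ 0.00019702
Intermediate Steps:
X = 22/9 (X = (1/9)*22 = 22/9 ≈ 2.4444)
T(l) = 27/40 (T(l) = 3/(-3 + (22/9 - 1*(-5))) = 3/(-3 + (22/9 + 5)) = 3/(-3 + 67/9) = 3/(40/9) = 3*(9/40) = 27/40)
1/(T(w) + d) = 1/(27/40 + 5075) = 1/(203027/40) = 40/203027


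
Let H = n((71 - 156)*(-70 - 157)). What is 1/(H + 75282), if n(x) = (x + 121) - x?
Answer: 1/75403 ≈ 1.3262e-5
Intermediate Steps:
n(x) = 121 (n(x) = (121 + x) - x = 121)
H = 121
1/(H + 75282) = 1/(121 + 75282) = 1/75403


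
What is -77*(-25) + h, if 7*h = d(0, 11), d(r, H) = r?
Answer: 1925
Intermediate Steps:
h = 0 (h = (⅐)*0 = 0)
-77*(-25) + h = -77*(-25) + 0 = 1925 + 0 = 1925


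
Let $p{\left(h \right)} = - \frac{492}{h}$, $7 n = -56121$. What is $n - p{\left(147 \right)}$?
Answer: $- \frac{392683}{49} \approx -8013.9$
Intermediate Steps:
$n = - \frac{56121}{7}$ ($n = \frac{1}{7} \left(-56121\right) = - \frac{56121}{7} \approx -8017.3$)
$n - p{\left(147 \right)} = - \frac{56121}{7} - - \frac{492}{147} = - \frac{56121}{7} - \left(-492\right) \frac{1}{147} = - \frac{56121}{7} - - \frac{164}{49} = - \frac{56121}{7} + \frac{164}{49} = - \frac{392683}{49}$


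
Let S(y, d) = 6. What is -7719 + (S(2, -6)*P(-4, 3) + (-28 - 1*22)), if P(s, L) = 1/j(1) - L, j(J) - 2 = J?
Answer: -7785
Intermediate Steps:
j(J) = 2 + J
P(s, L) = 1/3 - L (P(s, L) = 1/(2 + 1) - L = 1/3 - L)
-7719 + (S(2, -6)*P(-4, 3) + (-28 - 1*22)) = -7719 + (6*(1/3 - 1*3) + (-28 - 1*22)) = -7719 + (6*(1/3 - 3) + (-28 - 22)) = -7719 + (6*(-8/3) - 50) = -7719 + (-16 - 50) = -7719 - 66 = -7785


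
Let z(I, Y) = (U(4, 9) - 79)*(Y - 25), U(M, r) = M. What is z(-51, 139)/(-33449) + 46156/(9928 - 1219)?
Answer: 1618333994/291307341 ≈ 5.5554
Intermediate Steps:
z(I, Y) = 1875 - 75*Y (z(I, Y) = (4 - 79)*(Y - 25) = -75*(-25 + Y) = 1875 - 75*Y)
z(-51, 139)/(-33449) + 46156/(9928 - 1219) = (1875 - 75*139)/(-33449) + 46156/(9928 - 1219) = (1875 - 10425)*(-1/33449) + 46156/8709 = -8550*(-1/33449) + 46156*(1/8709) = 8550/33449 + 46156/8709 = 1618333994/291307341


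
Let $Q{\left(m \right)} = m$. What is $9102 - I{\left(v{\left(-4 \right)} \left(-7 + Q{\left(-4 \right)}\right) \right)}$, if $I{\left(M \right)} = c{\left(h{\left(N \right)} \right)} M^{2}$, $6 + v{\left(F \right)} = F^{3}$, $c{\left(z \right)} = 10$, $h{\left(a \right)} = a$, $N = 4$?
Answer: $-5919898$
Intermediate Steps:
$v{\left(F \right)} = -6 + F^{3}$
$I{\left(M \right)} = 10 M^{2}$
$9102 - I{\left(v{\left(-4 \right)} \left(-7 + Q{\left(-4 \right)}\right) \right)} = 9102 - 10 \left(\left(-6 + \left(-4\right)^{3}\right) \left(-7 - 4\right)\right)^{2} = 9102 - 10 \left(\left(-6 - 64\right) \left(-11\right)\right)^{2} = 9102 - 10 \left(\left(-70\right) \left(-11\right)\right)^{2} = 9102 - 10 \cdot 770^{2} = 9102 - 10 \cdot 592900 = 9102 - 5929000 = -5919898$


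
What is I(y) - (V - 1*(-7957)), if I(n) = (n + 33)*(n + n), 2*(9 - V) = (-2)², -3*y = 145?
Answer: -58336/9 ≈ -6481.8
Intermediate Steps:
y = -145/3 (y = -⅓*145 = -145/3 ≈ -48.333)
V = 7 (V = 9 - ½*(-2)² = 9 - ½*4 = 9 - 2 = 7)
I(n) = 2*n*(33 + n) (I(n) = (33 + n)*(2*n) = 2*n*(33 + n))
I(y) - (V - 1*(-7957)) = 2*(-145/3)*(33 - 145/3) - (7 - 1*(-7957)) = 2*(-145/3)*(-46/3) - (7 + 7957) = 13340/9 - 1*7964 = 13340/9 - 7964 = -58336/9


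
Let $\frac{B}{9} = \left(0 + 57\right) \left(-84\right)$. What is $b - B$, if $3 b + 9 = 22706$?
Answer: $\frac{151973}{3} \approx 50658.0$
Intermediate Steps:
$b = \frac{22697}{3}$ ($b = -3 + \frac{1}{3} \cdot 22706 = -3 + \frac{22706}{3} = \frac{22697}{3} \approx 7565.7$)
$B = -43092$ ($B = 9 \left(0 + 57\right) \left(-84\right) = 9 \cdot 57 \left(-84\right) = 9 \left(-4788\right) = -43092$)
$b - B = \frac{22697}{3} - -43092 = \frac{22697}{3} + 43092 = \frac{151973}{3}$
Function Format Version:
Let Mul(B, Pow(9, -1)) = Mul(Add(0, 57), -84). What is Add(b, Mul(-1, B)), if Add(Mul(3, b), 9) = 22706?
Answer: Rational(151973, 3) ≈ 50658.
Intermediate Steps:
b = Rational(22697, 3) (b = Add(-3, Mul(Rational(1, 3), 22706)) = Add(-3, Rational(22706, 3)) = Rational(22697, 3) ≈ 7565.7)
B = -43092 (B = Mul(9, Mul(Add(0, 57), -84)) = Mul(9, Mul(57, -84)) = Mul(9, -4788) = -43092)
Add(b, Mul(-1, B)) = Add(Rational(22697, 3), Mul(-1, -43092)) = Add(Rational(22697, 3), 43092) = Rational(151973, 3)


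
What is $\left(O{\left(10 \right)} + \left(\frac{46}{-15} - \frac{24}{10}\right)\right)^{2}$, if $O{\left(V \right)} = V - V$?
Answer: $\frac{6724}{225} \approx 29.884$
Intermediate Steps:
$O{\left(V \right)} = 0$
$\left(O{\left(10 \right)} + \left(\frac{46}{-15} - \frac{24}{10}\right)\right)^{2} = \left(0 + \left(\frac{46}{-15} - \frac{24}{10}\right)\right)^{2} = \left(0 + \left(46 \left(- \frac{1}{15}\right) - \frac{12}{5}\right)\right)^{2} = \left(0 - \frac{82}{15}\right)^{2} = \left(- \frac{82}{15}\right)^{2} = \frac{6724}{225}$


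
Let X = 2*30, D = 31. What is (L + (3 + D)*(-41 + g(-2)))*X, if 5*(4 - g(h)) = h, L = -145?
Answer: -83364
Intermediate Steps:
g(h) = 4 - h/5
X = 60
(L + (3 + D)*(-41 + g(-2)))*X = (-145 + (3 + 31)*(-41 + (4 - ⅕*(-2))))*60 = (-145 + 34*(-41 + (4 + ⅖)))*60 = (-145 + 34*(-41 + 22/5))*60 = (-145 + 34*(-183/5))*60 = (-145 - 6222/5)*60 = -6947/5*60 = -83364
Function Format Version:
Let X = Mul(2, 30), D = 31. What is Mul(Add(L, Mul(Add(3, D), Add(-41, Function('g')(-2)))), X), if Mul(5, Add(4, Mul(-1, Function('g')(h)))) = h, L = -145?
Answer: -83364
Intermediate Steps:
Function('g')(h) = Add(4, Mul(Rational(-1, 5), h))
X = 60
Mul(Add(L, Mul(Add(3, D), Add(-41, Function('g')(-2)))), X) = Mul(Add(-145, Mul(Add(3, 31), Add(-41, Add(4, Mul(Rational(-1, 5), -2))))), 60) = Mul(Add(-145, Mul(34, Add(-41, Add(4, Rational(2, 5))))), 60) = Mul(Add(-145, Mul(34, Add(-41, Rational(22, 5)))), 60) = Mul(Add(-145, Mul(34, Rational(-183, 5))), 60) = Mul(Add(-145, Rational(-6222, 5)), 60) = Mul(Rational(-6947, 5), 60) = -83364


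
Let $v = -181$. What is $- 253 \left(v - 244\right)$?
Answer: $107525$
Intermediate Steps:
$- 253 \left(v - 244\right) = - 253 \left(-181 - 244\right) = \left(-253\right) \left(-425\right) = 107525$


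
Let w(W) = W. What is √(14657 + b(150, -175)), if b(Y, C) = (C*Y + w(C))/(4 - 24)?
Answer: √63913/2 ≈ 126.41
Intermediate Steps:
b(Y, C) = -C/20 - C*Y/20 (b(Y, C) = (C*Y + C)/(4 - 24) = (C + C*Y)/(-20) = (C + C*Y)*(-1/20) = -C/20 - C*Y/20)
√(14657 + b(150, -175)) = √(14657 + (1/20)*(-175)*(-1 - 1*150)) = √(14657 + (1/20)*(-175)*(-1 - 150)) = √(14657 + (1/20)*(-175)*(-151)) = √(14657 + 5285/4) = √(63913/4) = √63913/2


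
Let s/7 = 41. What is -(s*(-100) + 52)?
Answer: 28648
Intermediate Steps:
s = 287 (s = 7*41 = 287)
-(s*(-100) + 52) = -(287*(-100) + 52) = -(-28700 + 52) = -1*(-28648) = 28648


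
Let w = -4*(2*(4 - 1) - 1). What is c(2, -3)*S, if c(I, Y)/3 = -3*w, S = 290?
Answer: 52200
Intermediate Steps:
w = -20 (w = -4*(2*3 - 1) = -4*(6 - 1) = -4*5 = -20)
c(I, Y) = 180 (c(I, Y) = 3*(-3*(-20)) = 3*60 = 180)
c(2, -3)*S = 180*290 = 52200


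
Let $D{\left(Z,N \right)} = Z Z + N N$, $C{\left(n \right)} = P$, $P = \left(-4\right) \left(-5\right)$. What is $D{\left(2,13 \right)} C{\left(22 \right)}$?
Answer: $3460$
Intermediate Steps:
$P = 20$
$C{\left(n \right)} = 20$
$D{\left(Z,N \right)} = N^{2} + Z^{2}$ ($D{\left(Z,N \right)} = Z^{2} + N^{2} = N^{2} + Z^{2}$)
$D{\left(2,13 \right)} C{\left(22 \right)} = \left(13^{2} + 2^{2}\right) 20 = \left(169 + 4\right) 20 = 173 \cdot 20 = 3460$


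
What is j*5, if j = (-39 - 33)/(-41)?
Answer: 360/41 ≈ 8.7805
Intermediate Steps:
j = 72/41 (j = -1/41*(-72) = 72/41 ≈ 1.7561)
j*5 = (72/41)*5 = 360/41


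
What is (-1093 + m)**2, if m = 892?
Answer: 40401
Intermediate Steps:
(-1093 + m)**2 = (-1093 + 892)**2 = (-201)**2 = 40401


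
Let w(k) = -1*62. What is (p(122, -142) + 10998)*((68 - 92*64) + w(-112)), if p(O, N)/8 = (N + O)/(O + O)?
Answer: -3945869116/61 ≈ -6.4686e+7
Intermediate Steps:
w(k) = -62
p(O, N) = 4*(N + O)/O (p(O, N) = 8*((N + O)/(O + O)) = 8*((N + O)/((2*O))) = 8*((N + O)*(1/(2*O))) = 8*((N + O)/(2*O)) = 4*(N + O)/O)
(p(122, -142) + 10998)*((68 - 92*64) + w(-112)) = ((4 + 4*(-142)/122) + 10998)*((68 - 92*64) - 62) = ((4 + 4*(-142)*(1/122)) + 10998)*((68 - 5888) - 62) = ((4 - 284/61) + 10998)*(-5820 - 62) = (-40/61 + 10998)*(-5882) = (670838/61)*(-5882) = -3945869116/61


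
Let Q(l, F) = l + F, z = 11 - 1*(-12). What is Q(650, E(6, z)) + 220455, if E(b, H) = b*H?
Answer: 221243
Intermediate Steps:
z = 23 (z = 11 + 12 = 23)
E(b, H) = H*b
Q(l, F) = F + l
Q(650, E(6, z)) + 220455 = (23*6 + 650) + 220455 = (138 + 650) + 220455 = 788 + 220455 = 221243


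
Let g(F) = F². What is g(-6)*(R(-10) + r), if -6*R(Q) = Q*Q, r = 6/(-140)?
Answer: -21054/35 ≈ -601.54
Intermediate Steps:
r = -3/70 (r = 6*(-1/140) = -3/70 ≈ -0.042857)
R(Q) = -Q²/6 (R(Q) = -Q*Q/6 = -Q²/6)
g(-6)*(R(-10) + r) = (-6)²*(-⅙*(-10)² - 3/70) = 36*(-⅙*100 - 3/70) = 36*(-50/3 - 3/70) = 36*(-3509/210) = -21054/35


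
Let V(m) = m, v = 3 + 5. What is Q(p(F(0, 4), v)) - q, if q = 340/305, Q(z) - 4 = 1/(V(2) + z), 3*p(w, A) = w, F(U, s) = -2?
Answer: 887/244 ≈ 3.6352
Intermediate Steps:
v = 8
p(w, A) = w/3
Q(z) = 4 + 1/(2 + z)
q = 68/61 (q = 340*(1/305) = 68/61 ≈ 1.1148)
Q(p(F(0, 4), v)) - q = (9 + 4*((⅓)*(-2)))/(2 + (⅓)*(-2)) - 1*68/61 = (9 + 4*(-⅔))/(2 - ⅔) - 68/61 = (9 - 8/3)/(4/3) - 68/61 = (¾)*(19/3) - 68/61 = 19/4 - 68/61 = 887/244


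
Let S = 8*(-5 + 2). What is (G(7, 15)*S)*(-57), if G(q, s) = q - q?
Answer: 0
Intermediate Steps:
G(q, s) = 0
S = -24 (S = 8*(-3) = -24)
(G(7, 15)*S)*(-57) = (0*(-24))*(-57) = 0*(-57) = 0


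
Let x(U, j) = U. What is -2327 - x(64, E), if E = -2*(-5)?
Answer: -2391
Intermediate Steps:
E = 10
-2327 - x(64, E) = -2327 - 1*64 = -2327 - 64 = -2391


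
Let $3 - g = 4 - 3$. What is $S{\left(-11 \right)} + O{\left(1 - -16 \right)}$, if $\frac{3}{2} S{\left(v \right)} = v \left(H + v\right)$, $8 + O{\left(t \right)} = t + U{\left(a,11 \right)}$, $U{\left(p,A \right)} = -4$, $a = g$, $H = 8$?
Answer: $27$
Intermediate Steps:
$g = 2$ ($g = 3 - \left(4 - 3\right) = 3 - 1 = 2$)
$a = 2$
$O{\left(t \right)} = -12 + t$ ($O{\left(t \right)} = -8 + \left(t - 4\right) = -8 + \left(-4 + t\right) = -12 + t$)
$S{\left(v \right)} = \frac{2 v \left(8 + v\right)}{3}$
$S{\left(-11 \right)} + O{\left(1 - -16 \right)} = \frac{2}{3} \left(-11\right) \left(8 - 11\right) + \left(-12 + \left(1 - -16\right)\right) = \frac{2}{3} \left(-11\right) \left(-3\right) + \left(-12 + \left(1 + 16\right)\right) = 22 + \left(-12 + 17\right) = 22 + 5 = 27$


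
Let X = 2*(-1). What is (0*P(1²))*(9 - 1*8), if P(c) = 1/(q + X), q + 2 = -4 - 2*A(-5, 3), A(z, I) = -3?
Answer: 0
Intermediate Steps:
q = 0 (q = -2 + (-4 - 2*(-3)) = -2 + (-4 + 6) = -2 + 2 = 0)
X = -2
P(c) = -½ (P(c) = 1/(0 - 2) = 1/(-2) = -½)
(0*P(1²))*(9 - 1*8) = (0*(-½))*(9 - 1*8) = 0*(9 - 8) = 0*1 = 0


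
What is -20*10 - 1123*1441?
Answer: -1618443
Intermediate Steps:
-20*10 - 1123*1441 = -200 - 1618243 = -1618443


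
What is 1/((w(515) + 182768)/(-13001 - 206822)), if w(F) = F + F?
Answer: -219823/183798 ≈ -1.1960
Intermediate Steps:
w(F) = 2*F
1/((w(515) + 182768)/(-13001 - 206822)) = 1/((2*515 + 182768)/(-13001 - 206822)) = 1/((1030 + 182768)/(-219823)) = 1/(183798*(-1/219823)) = 1/(-183798/219823) = -219823/183798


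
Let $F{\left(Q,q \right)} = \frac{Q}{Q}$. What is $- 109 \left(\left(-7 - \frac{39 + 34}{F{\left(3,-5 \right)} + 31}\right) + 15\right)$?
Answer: $- \frac{19947}{32} \approx -623.34$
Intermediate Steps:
$F{\left(Q,q \right)} = 1$
$- 109 \left(\left(-7 - \frac{39 + 34}{F{\left(3,-5 \right)} + 31}\right) + 15\right) = - 109 \left(\left(-7 - \frac{39 + 34}{1 + 31}\right) + 15\right) = - 109 \left(\left(-7 - \frac{73}{32}\right) + 15\right) = - 109 \left(- \frac{297}{32} + 15\right) = \left(-109\right) \frac{183}{32} = - \frac{19947}{32}$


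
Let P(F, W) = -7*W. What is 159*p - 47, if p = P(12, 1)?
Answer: -1160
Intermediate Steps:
p = -7 (p = -7*1 = -7)
159*p - 47 = 159*(-7) - 47 = -1113 - 47 = -1160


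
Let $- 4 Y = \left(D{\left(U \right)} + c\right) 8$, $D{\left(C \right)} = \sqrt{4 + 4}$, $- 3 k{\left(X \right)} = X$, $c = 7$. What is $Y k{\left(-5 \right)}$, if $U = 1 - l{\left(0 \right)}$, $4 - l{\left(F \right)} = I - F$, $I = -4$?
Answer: $- \frac{70}{3} - \frac{20 \sqrt{2}}{3} \approx -32.761$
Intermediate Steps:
$k{\left(X \right)} = - \frac{X}{3}$
$l{\left(F \right)} = 8 + F$ ($l{\left(F \right)} = 4 - \left(-4 - F\right) = 4 + \left(4 + F\right) = 8 + F$)
$U = -7$ ($U = 1 - \left(8 + 0\right) = 1 - 8 = -7$)
$D{\left(C \right)} = 2 \sqrt{2}$ ($D{\left(C \right)} = \sqrt{8} = 2 \sqrt{2}$)
$Y = -14 - 4 \sqrt{2}$ ($Y = - \frac{\left(2 \sqrt{2} + 7\right) 8}{4} = - \frac{\left(7 + 2 \sqrt{2}\right) 8}{4} = - \frac{56 + 16 \sqrt{2}}{4} = -14 - 4 \sqrt{2} \approx -19.657$)
$Y k{\left(-5 \right)} = \left(-14 - 4 \sqrt{2}\right) \left(\left(- \frac{1}{3}\right) \left(-5\right)\right) = \left(-14 - 4 \sqrt{2}\right) \frac{5}{3} = - \frac{70}{3} - \frac{20 \sqrt{2}}{3}$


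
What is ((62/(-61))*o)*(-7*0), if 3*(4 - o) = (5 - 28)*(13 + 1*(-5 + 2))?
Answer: 0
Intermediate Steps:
o = 242/3 (o = 4 - (5 - 28)*(13 + 1*(-5 + 2))/3 = 4 - (-23)*(13 + 1*(-3))/3 = 4 - (-23)*(13 - 3)/3 = 4 - (-23)*10/3 = 4 - 1/3*(-230) = 4 + 230/3 = 242/3 ≈ 80.667)
((62/(-61))*o)*(-7*0) = ((62/(-61))*(242/3))*(-7*0) = ((62*(-1/61))*(242/3))*0 = -62/61*242/3*0 = -15004/183*0 = 0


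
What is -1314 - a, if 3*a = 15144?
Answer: -6362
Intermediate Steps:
a = 5048 (a = (⅓)*15144 = 5048)
-1314 - a = -1314 - 1*5048 = -1314 - 5048 = -6362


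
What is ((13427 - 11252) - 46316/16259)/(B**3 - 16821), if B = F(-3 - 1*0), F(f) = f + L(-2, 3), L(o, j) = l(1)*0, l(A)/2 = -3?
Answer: -2716693/21071664 ≈ -0.12893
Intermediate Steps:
l(A) = -6 (l(A) = 2*(-3) = -6)
L(o, j) = 0 (L(o, j) = -6*0 = 0)
F(f) = f (F(f) = f + 0 = f)
B = -3 (B = -3 - 1*0 = -3 + 0 = -3)
((13427 - 11252) - 46316/16259)/(B**3 - 16821) = ((13427 - 11252) - 46316/16259)/((-3)**3 - 16821) = (2175 - 46316*1/16259)/(-27 - 16821) = (2175 - 46316/16259)/(-16848) = (35317009/16259)*(-1/16848) = -2716693/21071664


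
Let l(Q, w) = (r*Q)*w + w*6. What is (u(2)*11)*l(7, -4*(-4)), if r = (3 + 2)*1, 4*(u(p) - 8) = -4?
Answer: 50512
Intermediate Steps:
u(p) = 7 (u(p) = 8 + (1/4)*(-4) = 8 - 1 = 7)
r = 5 (r = 5*1 = 5)
l(Q, w) = 6*w + 5*Q*w (l(Q, w) = (5*Q)*w + w*6 = 5*Q*w + 6*w = 6*w + 5*Q*w)
(u(2)*11)*l(7, -4*(-4)) = (7*11)*((-4*(-4))*(6 + 5*7)) = 77*(16*(6 + 35)) = 77*(16*41) = 77*656 = 50512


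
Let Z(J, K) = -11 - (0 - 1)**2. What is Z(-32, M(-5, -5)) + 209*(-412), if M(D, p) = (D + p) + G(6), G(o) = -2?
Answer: -86120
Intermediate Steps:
M(D, p) = -2 + D + p (M(D, p) = (D + p) - 2 = -2 + D + p)
Z(J, K) = -12 (Z(J, K) = -11 - 1*(-1)**2 = -11 - 1*1 = -11 - 1 = -12)
Z(-32, M(-5, -5)) + 209*(-412) = -12 + 209*(-412) = -12 - 86108 = -86120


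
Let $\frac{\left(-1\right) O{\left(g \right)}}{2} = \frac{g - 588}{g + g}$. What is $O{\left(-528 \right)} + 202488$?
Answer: $\frac{8909379}{44} \approx 2.0249 \cdot 10^{5}$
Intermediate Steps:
$O{\left(g \right)} = - \frac{-588 + g}{g}$ ($O{\left(g \right)} = - 2 \frac{g - 588}{g + g} = - 2 \frac{-588 + g}{2 g} = - \frac{-588 + g}{g}$)
$O{\left(-528 \right)} + 202488 = \frac{588 - -528}{-528} + 202488 = - \frac{588 + 528}{528} + 202488 = \left(- \frac{1}{528}\right) 1116 + 202488 = - \frac{93}{44} + 202488 = \frac{8909379}{44}$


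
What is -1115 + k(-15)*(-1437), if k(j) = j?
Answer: 20440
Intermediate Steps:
-1115 + k(-15)*(-1437) = -1115 - 15*(-1437) = -1115 + 21555 = 20440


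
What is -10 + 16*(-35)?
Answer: -570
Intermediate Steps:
-10 + 16*(-35) = -10 - 560 = -570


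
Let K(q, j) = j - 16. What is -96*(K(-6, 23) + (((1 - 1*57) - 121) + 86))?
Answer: 8064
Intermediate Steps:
K(q, j) = -16 + j
-96*(K(-6, 23) + (((1 - 1*57) - 121) + 86)) = -96*((-16 + 23) + (((1 - 1*57) - 121) + 86)) = -96*(7 + (((1 - 57) - 121) + 86)) = -96*(7 + ((-56 - 121) + 86)) = -96*(7 + (-177 + 86)) = -96*(7 - 91) = -96*(-84) = 8064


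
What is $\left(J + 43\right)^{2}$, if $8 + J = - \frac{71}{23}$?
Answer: $\frac{538756}{529} \approx 1018.4$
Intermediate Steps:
$J = - \frac{255}{23}$ ($J = -8 - \frac{71}{23} = - \frac{255}{23} \approx -11.087$)
$\left(J + 43\right)^{2} = \left(- \frac{255}{23} + 43\right)^{2} = \left(\frac{734}{23}\right)^{2} = \frac{538756}{529}$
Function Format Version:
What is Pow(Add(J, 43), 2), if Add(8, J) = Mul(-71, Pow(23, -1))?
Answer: Rational(538756, 529) ≈ 1018.4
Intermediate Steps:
J = Rational(-255, 23) (J = Add(-8, Mul(-71, Pow(23, -1))) = Add(-8, Mul(-71, Rational(1, 23))) = Add(-8, Rational(-71, 23)) = Rational(-255, 23) ≈ -11.087)
Pow(Add(J, 43), 2) = Pow(Add(Rational(-255, 23), 43), 2) = Pow(Rational(734, 23), 2) = Rational(538756, 529)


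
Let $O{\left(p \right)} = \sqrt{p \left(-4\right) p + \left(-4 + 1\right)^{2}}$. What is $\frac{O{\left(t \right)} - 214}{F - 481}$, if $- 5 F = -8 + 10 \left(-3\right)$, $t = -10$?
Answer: $\frac{1070}{2367} - \frac{5 i \sqrt{391}}{2367} \approx 0.45205 - 0.04177 i$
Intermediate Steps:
$O{\left(p \right)} = \sqrt{9 - 4 p^{2}}$ ($O{\left(p \right)} = \sqrt{- 4 p p + \left(-3\right)^{2}} = \sqrt{- 4 p^{2} + 9} = \sqrt{9 - 4 p^{2}}$)
$F = \frac{38}{5}$ ($F = - \frac{-8 + 10 \left(-3\right)}{5} = - \frac{-8 - 30}{5} = \left(- \frac{1}{5}\right) \left(-38\right) = \frac{38}{5} \approx 7.6$)
$\frac{O{\left(t \right)} - 214}{F - 481} = \frac{\sqrt{9 - 4 \left(-10\right)^{2}} - 214}{\frac{38}{5} - 481} = \frac{\sqrt{9 - 400} - 214}{- \frac{2367}{5}} = \left(\sqrt{9 - 400} - 214\right) \left(- \frac{5}{2367}\right) = \left(\sqrt{-391} - 214\right) \left(- \frac{5}{2367}\right) = \left(i \sqrt{391} - 214\right) \left(- \frac{5}{2367}\right) = \left(-214 + i \sqrt{391}\right) \left(- \frac{5}{2367}\right) = \frac{1070}{2367} - \frac{5 i \sqrt{391}}{2367}$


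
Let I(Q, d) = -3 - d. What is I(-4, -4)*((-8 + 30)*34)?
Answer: 748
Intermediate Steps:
I(-4, -4)*((-8 + 30)*34) = (-3 - 1*(-4))*((-8 + 30)*34) = (-3 + 4)*(22*34) = 1*748 = 748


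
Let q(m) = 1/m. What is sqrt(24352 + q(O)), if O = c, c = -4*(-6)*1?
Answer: sqrt(3506694)/12 ≈ 156.05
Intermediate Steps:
c = 24 (c = 24*1 = 24)
O = 24
sqrt(24352 + q(O)) = sqrt(24352 + 1/24) = sqrt(584449/24) = sqrt(3506694)/12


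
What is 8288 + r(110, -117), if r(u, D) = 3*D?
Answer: 7937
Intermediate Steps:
8288 + r(110, -117) = 8288 + 3*(-117) = 8288 - 351 = 7937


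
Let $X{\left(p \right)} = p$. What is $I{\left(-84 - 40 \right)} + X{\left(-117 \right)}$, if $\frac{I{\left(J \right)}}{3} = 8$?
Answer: $-93$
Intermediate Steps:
$I{\left(J \right)} = 24$ ($I{\left(J \right)} = 3 \cdot 8 = 24$)
$I{\left(-84 - 40 \right)} + X{\left(-117 \right)} = 24 - 117 = -93$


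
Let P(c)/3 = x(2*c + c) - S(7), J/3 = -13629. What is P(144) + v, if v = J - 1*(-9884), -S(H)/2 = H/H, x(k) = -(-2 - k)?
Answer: -29695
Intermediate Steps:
J = -40887 (J = 3*(-13629) = -40887)
x(k) = 2 + k
S(H) = -2 (S(H) = -2*H/H = -2*1 = -2)
P(c) = 12 + 9*c (P(c) = 3*((2 + (2*c + c)) - 1*(-2)) = 3*((2 + 3*c) + 2) = 3*(4 + 3*c) = 12 + 9*c)
v = -31003 (v = -40887 - 1*(-9884) = -40887 + 9884 = -31003)
P(144) + v = (12 + 9*144) - 31003 = (12 + 1296) - 31003 = 1308 - 31003 = -29695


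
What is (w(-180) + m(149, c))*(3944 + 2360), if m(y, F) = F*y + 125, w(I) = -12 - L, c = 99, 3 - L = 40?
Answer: 93935904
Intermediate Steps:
L = -37 (L = 3 - 1*40 = 3 - 40 = -37)
w(I) = 25 (w(I) = -12 - 1*(-37) = -12 + 37 = 25)
m(y, F) = 125 + F*y
(w(-180) + m(149, c))*(3944 + 2360) = (25 + (125 + 99*149))*(3944 + 2360) = (25 + (125 + 14751))*6304 = (25 + 14876)*6304 = 14901*6304 = 93935904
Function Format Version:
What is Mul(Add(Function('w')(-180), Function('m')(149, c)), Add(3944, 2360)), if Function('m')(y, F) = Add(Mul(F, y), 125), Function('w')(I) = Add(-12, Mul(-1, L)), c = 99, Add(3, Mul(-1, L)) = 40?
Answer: 93935904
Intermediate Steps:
L = -37 (L = Add(3, Mul(-1, 40)) = Add(3, -40) = -37)
Function('w')(I) = 25 (Function('w')(I) = Add(-12, Mul(-1, -37)) = Add(-12, 37) = 25)
Function('m')(y, F) = Add(125, Mul(F, y))
Mul(Add(Function('w')(-180), Function('m')(149, c)), Add(3944, 2360)) = Mul(Add(25, Add(125, Mul(99, 149))), Add(3944, 2360)) = Mul(Add(25, Add(125, 14751)), 6304) = Mul(Add(25, 14876), 6304) = Mul(14901, 6304) = 93935904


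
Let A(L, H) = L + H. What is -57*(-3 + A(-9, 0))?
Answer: 684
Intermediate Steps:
A(L, H) = H + L
-57*(-3 + A(-9, 0)) = -57*(-3 + (0 - 9)) = -57*(-3 - 9) = -57*(-12) = 684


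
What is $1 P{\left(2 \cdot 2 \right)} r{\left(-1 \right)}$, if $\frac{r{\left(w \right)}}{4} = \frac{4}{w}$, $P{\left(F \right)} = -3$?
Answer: $48$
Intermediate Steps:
$r{\left(w \right)} = \frac{16}{w}$ ($r{\left(w \right)} = 4 \frac{4}{w} = \frac{16}{w}$)
$1 P{\left(2 \cdot 2 \right)} r{\left(-1 \right)} = 1 \left(-3\right) \frac{16}{-1} = - 3 \cdot 16 \left(-1\right) = \left(-3\right) \left(-16\right) = 48$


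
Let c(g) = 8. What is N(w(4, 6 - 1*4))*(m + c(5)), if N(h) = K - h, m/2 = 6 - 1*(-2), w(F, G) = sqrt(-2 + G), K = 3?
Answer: 72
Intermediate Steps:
m = 16 (m = 2*(6 - 1*(-2)) = 2*(6 + 2) = 2*8 = 16)
N(h) = 3 - h
N(w(4, 6 - 1*4))*(m + c(5)) = (3 - sqrt(-2 + (6 - 1*4)))*(16 + 8) = (3 - sqrt(-2 + (6 - 4)))*24 = (3 - sqrt(-2 + 2))*24 = (3 - sqrt(0))*24 = (3 - 1*0)*24 = (3 + 0)*24 = 3*24 = 72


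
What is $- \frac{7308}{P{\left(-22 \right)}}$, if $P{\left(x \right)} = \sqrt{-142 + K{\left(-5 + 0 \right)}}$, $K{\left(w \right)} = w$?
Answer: $348 i \sqrt{3} \approx 602.75 i$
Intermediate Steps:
$P{\left(x \right)} = 7 i \sqrt{3}$ ($P{\left(x \right)} = \sqrt{-142 + \left(-5 + 0\right)} = \sqrt{-142 - 5} = \sqrt{-147} = 7 i \sqrt{3}$)
$- \frac{7308}{P{\left(-22 \right)}} = - \frac{7308}{7 i \sqrt{3}} = - 7308 \left(- \frac{i \sqrt{3}}{21}\right) = 348 i \sqrt{3}$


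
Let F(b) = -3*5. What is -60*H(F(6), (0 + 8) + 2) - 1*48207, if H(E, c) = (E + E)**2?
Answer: -102207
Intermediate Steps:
F(b) = -15
H(E, c) = 4*E**2 (H(E, c) = (2*E)**2 = 4*E**2)
-60*H(F(6), (0 + 8) + 2) - 1*48207 = -240*(-15)**2 - 1*48207 = -240*225 - 48207 = -60*900 - 48207 = -54000 - 48207 = -102207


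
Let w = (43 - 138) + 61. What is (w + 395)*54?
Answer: 19494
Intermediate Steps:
w = -34 (w = -95 + 61 = -34)
(w + 395)*54 = (-34 + 395)*54 = 361*54 = 19494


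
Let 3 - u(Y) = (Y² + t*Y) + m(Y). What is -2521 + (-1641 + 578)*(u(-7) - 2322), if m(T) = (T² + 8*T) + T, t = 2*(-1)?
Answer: 2514663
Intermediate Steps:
t = -2
m(T) = T² + 9*T
u(Y) = 3 - Y² + 2*Y - Y*(9 + Y) (u(Y) = 3 - ((Y² - 2*Y) + Y*(9 + Y)) = 3 - (Y² - 2*Y + Y*(9 + Y)) = 3 + (-Y² + 2*Y - Y*(9 + Y)) = 3 - Y² + 2*Y - Y*(9 + Y))
-2521 + (-1641 + 578)*(u(-7) - 2322) = -2521 + (-1641 + 578)*((3 - 7*(-7) - 2*(-7)²) - 2322) = -2521 - 1063*((3 + 49 - 2*49) - 2322) = -2521 - 1063*((3 + 49 - 98) - 2322) = -2521 - 1063*(-46 - 2322) = -2521 - 1063*(-2368) = -2521 + 2517184 = 2514663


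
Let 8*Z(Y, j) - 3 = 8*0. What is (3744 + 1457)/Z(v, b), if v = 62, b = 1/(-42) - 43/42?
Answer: 41608/3 ≈ 13869.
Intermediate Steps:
b = -22/21 (b = 1*(-1/42) - 43*1/42 = -1/42 - 43/42 = -22/21 ≈ -1.0476)
Z(Y, j) = 3/8 (Z(Y, j) = 3/8 + (8*0)/8 = 3/8 + (⅛)*0 = 3/8 + 0 = 3/8)
(3744 + 1457)/Z(v, b) = (3744 + 1457)/(3/8) = 5201*(8/3) = 41608/3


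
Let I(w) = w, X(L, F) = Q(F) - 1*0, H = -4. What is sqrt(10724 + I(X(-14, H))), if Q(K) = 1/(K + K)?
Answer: sqrt(171582)/4 ≈ 103.56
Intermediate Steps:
Q(K) = 1/(2*K)
X(L, F) = 1/(2*F) (X(L, F) = 1/(2*F) - 1*0 = 1/(2*F) + 0 = 1/(2*F))
sqrt(10724 + I(X(-14, H))) = sqrt(10724 + (1/2)/(-4)) = sqrt(10724 + (1/2)*(-1/4)) = sqrt(10724 - 1/8) = sqrt(85791/8) = sqrt(171582)/4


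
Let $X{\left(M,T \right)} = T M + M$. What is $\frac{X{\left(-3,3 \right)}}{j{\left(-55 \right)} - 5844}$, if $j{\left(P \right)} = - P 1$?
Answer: $\frac{12}{5789} \approx 0.0020729$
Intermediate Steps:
$j{\left(P \right)} = - P$
$X{\left(M,T \right)} = M + M T$ ($X{\left(M,T \right)} = M T + M = M + M T$)
$\frac{X{\left(-3,3 \right)}}{j{\left(-55 \right)} - 5844} = \frac{\left(-3\right) \left(1 + 3\right)}{\left(-1\right) \left(-55\right) - 5844} = \frac{\left(-3\right) 4}{55 - 5844} = \frac{1}{-5789} \left(-12\right) = \left(- \frac{1}{5789}\right) \left(-12\right) = \frac{12}{5789}$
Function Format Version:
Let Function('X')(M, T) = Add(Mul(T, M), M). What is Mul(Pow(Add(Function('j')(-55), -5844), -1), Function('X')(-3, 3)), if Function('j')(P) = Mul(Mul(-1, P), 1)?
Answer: Rational(12, 5789) ≈ 0.0020729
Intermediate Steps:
Function('j')(P) = Mul(-1, P)
Function('X')(M, T) = Add(M, Mul(M, T)) (Function('X')(M, T) = Add(Mul(M, T), M) = Add(M, Mul(M, T)))
Mul(Pow(Add(Function('j')(-55), -5844), -1), Function('X')(-3, 3)) = Mul(Pow(Add(Mul(-1, -55), -5844), -1), Mul(-3, Add(1, 3))) = Mul(Pow(Add(55, -5844), -1), Mul(-3, 4)) = Mul(Pow(-5789, -1), -12) = Mul(Rational(-1, 5789), -12) = Rational(12, 5789)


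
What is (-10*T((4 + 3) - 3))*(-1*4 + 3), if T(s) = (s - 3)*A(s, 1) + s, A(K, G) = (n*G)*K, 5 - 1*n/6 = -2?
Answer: 1720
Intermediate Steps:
n = 42 (n = 30 - 6*(-2) = 30 + 12 = 42)
A(K, G) = 42*G*K (A(K, G) = (42*G)*K = 42*G*K)
T(s) = s + 42*s*(-3 + s) (T(s) = (s - 3)*(42*1*s) + s = (-3 + s)*(42*s) + s = 42*s*(-3 + s) + s = s + 42*s*(-3 + s))
(-10*T((4 + 3) - 3))*(-1*4 + 3) = (-10*((4 + 3) - 3)*(-125 + 42*((4 + 3) - 3)))*(-1*4 + 3) = (-10*(7 - 3)*(-125 + 42*(7 - 3)))*(-4 + 3) = -40*(-125 + 42*4)*(-1) = -40*(-125 + 168)*(-1) = -40*43*(-1) = -10*172*(-1) = -1720*(-1) = 1720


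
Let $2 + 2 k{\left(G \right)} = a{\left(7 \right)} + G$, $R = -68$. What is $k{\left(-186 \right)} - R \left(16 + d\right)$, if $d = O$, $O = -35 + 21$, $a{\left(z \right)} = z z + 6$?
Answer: $\frac{139}{2} \approx 69.5$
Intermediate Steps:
$a{\left(z \right)} = 6 + z^{2}$ ($a{\left(z \right)} = z^{2} + 6 = 6 + z^{2}$)
$O = -14$
$k{\left(G \right)} = \frac{53}{2} + \frac{G}{2}$ ($k{\left(G \right)} = -1 + \frac{\left(6 + 7^{2}\right) + G}{2} = -1 + \frac{\left(6 + 49\right) + G}{2} = -1 + \frac{55 + G}{2} = -1 + \left(\frac{55}{2} + \frac{G}{2}\right) = \frac{53}{2} + \frac{G}{2}$)
$d = -14$
$k{\left(-186 \right)} - R \left(16 + d\right) = \left(\frac{53}{2} + \frac{1}{2} \left(-186\right)\right) - - 68 \left(16 - 14\right) = \left(\frac{53}{2} - 93\right) - \left(-68\right) 2 = - \frac{133}{2} - -136 = - \frac{133}{2} + 136 = \frac{139}{2}$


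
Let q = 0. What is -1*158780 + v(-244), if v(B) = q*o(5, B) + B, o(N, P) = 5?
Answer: -159024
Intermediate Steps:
v(B) = B (v(B) = 0*5 + B = 0 + B = B)
-1*158780 + v(-244) = -1*158780 - 244 = -158780 - 244 = -159024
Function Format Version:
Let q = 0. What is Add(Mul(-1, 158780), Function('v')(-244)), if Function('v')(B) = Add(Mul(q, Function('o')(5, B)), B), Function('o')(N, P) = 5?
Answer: -159024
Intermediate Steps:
Function('v')(B) = B (Function('v')(B) = Add(Mul(0, 5), B) = Add(0, B) = B)
Add(Mul(-1, 158780), Function('v')(-244)) = Add(Mul(-1, 158780), -244) = Add(-158780, -244) = -159024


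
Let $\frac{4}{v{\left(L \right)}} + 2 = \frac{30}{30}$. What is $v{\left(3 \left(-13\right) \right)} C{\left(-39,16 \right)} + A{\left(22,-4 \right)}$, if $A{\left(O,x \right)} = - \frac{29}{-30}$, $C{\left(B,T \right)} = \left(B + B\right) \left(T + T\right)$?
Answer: $\frac{299549}{30} \approx 9985.0$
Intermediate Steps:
$v{\left(L \right)} = -4$ ($v{\left(L \right)} = \frac{4}{-2 + \frac{30}{30}} = \frac{4}{-2 + 30 \cdot \frac{1}{30}} = \frac{4}{-2 + 1} = \frac{4}{-1} = 4 \left(-1\right) = -4$)
$C{\left(B,T \right)} = 4 B T$ ($C{\left(B,T \right)} = 2 B 2 T = 4 B T$)
$A{\left(O,x \right)} = \frac{29}{30}$ ($A{\left(O,x \right)} = \left(-29\right) \left(- \frac{1}{30}\right) = \frac{29}{30}$)
$v{\left(3 \left(-13\right) \right)} C{\left(-39,16 \right)} + A{\left(22,-4 \right)} = - 4 \cdot 4 \left(-39\right) 16 + \frac{29}{30} = \left(-4\right) \left(-2496\right) + \frac{29}{30} = 9984 + \frac{29}{30} = \frac{299549}{30}$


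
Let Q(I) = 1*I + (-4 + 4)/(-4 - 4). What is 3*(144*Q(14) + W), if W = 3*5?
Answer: 6093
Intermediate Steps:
Q(I) = I (Q(I) = I + 0/(-8) = I + 0*(-⅛) = I + 0 = I)
W = 15
3*(144*Q(14) + W) = 3*(144*14 + 15) = 3*(2016 + 15) = 3*2031 = 6093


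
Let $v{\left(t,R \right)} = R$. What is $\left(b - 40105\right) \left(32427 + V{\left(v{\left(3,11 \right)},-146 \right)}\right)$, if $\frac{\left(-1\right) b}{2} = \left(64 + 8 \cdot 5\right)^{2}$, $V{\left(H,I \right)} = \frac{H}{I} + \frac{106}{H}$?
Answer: $- \frac{3216072764229}{1606} \approx -2.0025 \cdot 10^{9}$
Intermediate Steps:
$V{\left(H,I \right)} = \frac{106}{H} + \frac{H}{I}$
$b = -21632$ ($b = - 2 \left(64 + 8 \cdot 5\right)^{2} = - 2 \left(64 + 40\right)^{2} = - 2 \cdot 104^{2} = \left(-2\right) 10816 = -21632$)
$\left(b - 40105\right) \left(32427 + V{\left(v{\left(3,11 \right)},-146 \right)}\right) = \left(-21632 - 40105\right) \left(32427 + \left(\frac{106}{11} + \frac{11}{-146}\right)\right) = - 61737 \left(32427 + \left(106 \cdot \frac{1}{11} + 11 \left(- \frac{1}{146}\right)\right)\right) = - 61737 \left(32427 + \left(\frac{106}{11} - \frac{11}{146}\right)\right) = - 61737 \left(32427 + \frac{15355}{1606}\right) = \left(-61737\right) \frac{52093117}{1606} = - \frac{3216072764229}{1606}$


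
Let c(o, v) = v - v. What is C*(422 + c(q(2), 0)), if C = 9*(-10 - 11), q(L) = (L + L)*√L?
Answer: -79758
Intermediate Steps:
q(L) = 2*L^(3/2) (q(L) = (2*L)*√L = 2*L^(3/2))
c(o, v) = 0
C = -189 (C = 9*(-21) = -189)
C*(422 + c(q(2), 0)) = -189*(422 + 0) = -189*422 = -79758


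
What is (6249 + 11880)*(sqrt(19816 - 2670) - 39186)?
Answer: -710402994 + 18129*sqrt(17146) ≈ -7.0803e+8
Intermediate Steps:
(6249 + 11880)*(sqrt(19816 - 2670) - 39186) = 18129*(sqrt(17146) - 39186) = 18129*(-39186 + sqrt(17146)) = -710402994 + 18129*sqrt(17146)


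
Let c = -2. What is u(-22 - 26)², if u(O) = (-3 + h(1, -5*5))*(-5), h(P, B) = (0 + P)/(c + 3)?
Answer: 100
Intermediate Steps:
h(P, B) = P (h(P, B) = (0 + P)/(-2 + 3) = P/1 = P*1 = P)
u(O) = 10 (u(O) = (-3 + 1)*(-5) = -2*(-5) = 10)
u(-22 - 26)² = 10² = 100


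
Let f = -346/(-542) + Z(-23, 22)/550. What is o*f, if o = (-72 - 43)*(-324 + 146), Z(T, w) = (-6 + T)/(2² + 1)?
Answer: 957772877/74525 ≈ 12852.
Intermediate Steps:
Z(T, w) = -6/5 + T/5 (Z(T, w) = (-6 + T)/(4 + 1) = (-6 + T)/5 = (-6 + T)*(⅕) = -6/5 + T/5)
f = 467891/745250 (f = -346/(-542) + (-6/5 + (⅕)*(-23))/550 = -346*(-1/542) + (-6/5 - 23/5)*(1/550) = 173/271 - 29/5*1/550 = 173/271 - 29/2750 = 467891/745250 ≈ 0.62783)
o = 20470 (o = -115*(-178) = 20470)
o*f = 20470*(467891/745250) = 957772877/74525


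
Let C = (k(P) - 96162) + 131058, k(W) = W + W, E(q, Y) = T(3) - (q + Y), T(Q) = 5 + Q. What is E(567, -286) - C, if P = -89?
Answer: -34991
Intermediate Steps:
E(q, Y) = 8 - Y - q (E(q, Y) = (5 + 3) - (q + Y) = 8 - (Y + q) = 8 + (-Y - q) = 8 - Y - q)
k(W) = 2*W
C = 34718 (C = (2*(-89) - 96162) + 131058 = (-178 - 96162) + 131058 = -96340 + 131058 = 34718)
E(567, -286) - C = (8 - 1*(-286) - 1*567) - 1*34718 = (8 + 286 - 567) - 34718 = -273 - 34718 = -34991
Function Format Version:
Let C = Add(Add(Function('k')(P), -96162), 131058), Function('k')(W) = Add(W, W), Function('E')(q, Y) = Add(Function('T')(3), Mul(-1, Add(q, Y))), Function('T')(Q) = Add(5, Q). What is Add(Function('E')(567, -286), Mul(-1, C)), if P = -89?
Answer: -34991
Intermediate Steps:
Function('E')(q, Y) = Add(8, Mul(-1, Y), Mul(-1, q)) (Function('E')(q, Y) = Add(Add(5, 3), Mul(-1, Add(q, Y))) = Add(8, Mul(-1, Add(Y, q))) = Add(8, Add(Mul(-1, Y), Mul(-1, q))) = Add(8, Mul(-1, Y), Mul(-1, q)))
Function('k')(W) = Mul(2, W)
C = 34718 (C = Add(Add(Mul(2, -89), -96162), 131058) = Add(Add(-178, -96162), 131058) = Add(-96340, 131058) = 34718)
Add(Function('E')(567, -286), Mul(-1, C)) = Add(Add(8, Mul(-1, -286), Mul(-1, 567)), Mul(-1, 34718)) = Add(Add(8, 286, -567), -34718) = Add(-273, -34718) = -34991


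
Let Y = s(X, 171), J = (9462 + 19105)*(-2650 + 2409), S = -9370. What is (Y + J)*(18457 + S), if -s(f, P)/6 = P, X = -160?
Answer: -62570110551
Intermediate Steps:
s(f, P) = -6*P
J = -6884647 (J = 28567*(-241) = -6884647)
Y = -1026 (Y = -6*171 = -1026)
(Y + J)*(18457 + S) = (-1026 - 6884647)*(18457 - 9370) = -6885673*9087 = -62570110551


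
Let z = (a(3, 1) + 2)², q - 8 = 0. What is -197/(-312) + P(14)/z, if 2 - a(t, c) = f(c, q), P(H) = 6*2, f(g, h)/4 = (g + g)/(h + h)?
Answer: 24629/15288 ≈ 1.6110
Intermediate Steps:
q = 8 (q = 8 + 0 = 8)
f(g, h) = 4*g/h (f(g, h) = 4*((g + g)/(h + h)) = 4*((2*g)/((2*h))) = 4*((2*g)*(1/(2*h))) = 4*(g/h) = 4*g/h)
P(H) = 12
a(t, c) = 2 - c/2 (a(t, c) = 2 - 4*c/8 = 2 - c/2)
z = 49/4 (z = ((2 - ½*1) + 2)² = ((2 - ½) + 2)² = (3/2 + 2)² = (7/2)² = 49/4 ≈ 12.250)
-197/(-312) + P(14)/z = -197/(-312) + 12/(49/4) = -197*(-1/312) + 12*(4/49) = 197/312 + 48/49 = 24629/15288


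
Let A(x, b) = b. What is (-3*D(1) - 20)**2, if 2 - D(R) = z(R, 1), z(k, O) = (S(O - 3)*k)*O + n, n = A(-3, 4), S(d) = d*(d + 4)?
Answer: 676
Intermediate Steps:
S(d) = d*(4 + d)
n = 4
z(k, O) = 4 + O*k*(1 + O)*(-3 + O) (z(k, O) = (((O - 3)*(4 + (O - 3)))*k)*O + 4 = (((-3 + O)*(4 + (-3 + O)))*k)*O + 4 = (((-3 + O)*(1 + O))*k)*O + 4 = (((1 + O)*(-3 + O))*k)*O + 4 = (k*(1 + O)*(-3 + O))*O + 4 = O*k*(1 + O)*(-3 + O) + 4 = 4 + O*k*(1 + O)*(-3 + O))
D(R) = -2 + 4*R (D(R) = 2 - (4 + 1*R*(1 + 1)*(-3 + 1)) = 2 - (4 + 1*R*2*(-2)) = 2 - (4 - 4*R) = 2 + (-4 + 4*R) = -2 + 4*R)
(-3*D(1) - 20)**2 = (-3*(-2 + 4*1) - 20)**2 = (-3*(-2 + 4) - 20)**2 = (-3*2 - 20)**2 = (-6 - 20)**2 = (-26)**2 = 676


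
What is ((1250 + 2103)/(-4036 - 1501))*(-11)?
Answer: 5269/791 ≈ 6.6612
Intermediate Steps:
((1250 + 2103)/(-4036 - 1501))*(-11) = (3353/(-5537))*(-11) = (3353*(-1/5537))*(-11) = -479/791*(-11) = 5269/791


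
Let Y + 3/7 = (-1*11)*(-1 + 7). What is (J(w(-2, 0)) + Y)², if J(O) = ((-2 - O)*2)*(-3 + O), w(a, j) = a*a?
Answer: 301401/49 ≈ 6151.0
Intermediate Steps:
w(a, j) = a²
J(O) = (-4 - 2*O)*(-3 + O)
Y = -465/7 (Y = -3/7 + (-1*11)*(-1 + 7) = -3/7 - 11*6 = -3/7 - 66 = -465/7 ≈ -66.429)
(J(w(-2, 0)) + Y)² = ((12 - 2*((-2)²)² + 2*(-2)²) - 465/7)² = ((12 - 2*4² + 2*4) - 465/7)² = ((12 - 2*16 + 8) - 465/7)² = ((12 - 32 + 8) - 465/7)² = (-12 - 465/7)² = (-549/7)² = 301401/49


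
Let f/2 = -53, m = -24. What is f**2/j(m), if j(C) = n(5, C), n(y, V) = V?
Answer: -2809/6 ≈ -468.17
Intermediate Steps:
f = -106 (f = 2*(-53) = -106)
j(C) = C
f**2/j(m) = (-106)**2/(-24) = 11236*(-1/24) = -2809/6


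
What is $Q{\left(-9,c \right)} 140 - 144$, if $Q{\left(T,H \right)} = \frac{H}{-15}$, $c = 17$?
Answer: $- \frac{908}{3} \approx -302.67$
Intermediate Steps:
$Q{\left(T,H \right)} = - \frac{H}{15}$ ($Q{\left(T,H \right)} = H \left(- \frac{1}{15}\right) = - \frac{H}{15}$)
$Q{\left(-9,c \right)} 140 - 144 = \left(- \frac{1}{15}\right) 17 \cdot 140 - 144 = \left(- \frac{17}{15}\right) 140 - 144 = - \frac{476}{3} - 144 = - \frac{908}{3}$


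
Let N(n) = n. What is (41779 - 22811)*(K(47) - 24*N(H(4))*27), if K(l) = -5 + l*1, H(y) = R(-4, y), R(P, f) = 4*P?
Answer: 197456880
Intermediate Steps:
H(y) = -16 (H(y) = 4*(-4) = -16)
K(l) = -5 + l
(41779 - 22811)*(K(47) - 24*N(H(4))*27) = (41779 - 22811)*((-5 + 47) - 24*(-16)*27) = 18968*(42 + 384*27) = 18968*(42 + 10368) = 18968*10410 = 197456880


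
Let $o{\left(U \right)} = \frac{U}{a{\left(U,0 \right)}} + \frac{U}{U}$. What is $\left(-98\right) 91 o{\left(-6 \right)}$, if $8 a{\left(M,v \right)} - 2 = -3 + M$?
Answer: $-70070$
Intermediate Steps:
$a{\left(M,v \right)} = - \frac{1}{8} + \frac{M}{8}$ ($a{\left(M,v \right)} = \frac{1}{4} + \frac{-3 + M}{8} = \frac{1}{4} + \left(- \frac{3}{8} + \frac{M}{8}\right) = - \frac{1}{8} + \frac{M}{8}$)
$o{\left(U \right)} = 1 + \frac{U}{- \frac{1}{8} + \frac{U}{8}}$ ($o{\left(U \right)} = \frac{U}{- \frac{1}{8} + \frac{U}{8}} + \frac{U}{U} = \frac{U}{- \frac{1}{8} + \frac{U}{8}} + 1 = 1 + \frac{U}{- \frac{1}{8} + \frac{U}{8}}$)
$\left(-98\right) 91 o{\left(-6 \right)} = \left(-98\right) 91 \frac{-1 + 9 \left(-6\right)}{-1 - 6} = - 8918 \frac{-1 - 54}{-7} = - 8918 \left(\left(- \frac{1}{7}\right) \left(-55\right)\right) = \left(-8918\right) \frac{55}{7} = -70070$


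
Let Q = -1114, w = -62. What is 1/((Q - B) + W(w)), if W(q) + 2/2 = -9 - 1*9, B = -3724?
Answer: 1/2591 ≈ 0.00038595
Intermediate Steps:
W(q) = -19 (W(q) = -1 + (-9 - 1*9) = -1 + (-9 - 9) = -1 - 18 = -19)
1/((Q - B) + W(w)) = 1/((-1114 - 1*(-3724)) - 19) = 1/((-1114 + 3724) - 19) = 1/(2610 - 19) = 1/2591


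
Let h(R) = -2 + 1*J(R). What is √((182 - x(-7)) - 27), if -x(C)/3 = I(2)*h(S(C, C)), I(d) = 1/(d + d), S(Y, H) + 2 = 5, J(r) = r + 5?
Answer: √638/2 ≈ 12.629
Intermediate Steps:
J(r) = 5 + r
S(Y, H) = 3 (S(Y, H) = -2 + 5 = 3)
h(R) = 3 + R (h(R) = -2 + 1*(5 + R) = -2 + (5 + R) = 3 + R)
I(d) = 1/(2*d)
x(C) = -9/2 (x(C) = -3*(½)/2*(3 + 3) = -3*(½)*(½)*6 = -3*6/4 = -3*3/2 = -9/2)
√((182 - x(-7)) - 27) = √((182 - 1*(-9/2)) - 27) = √((182 + 9/2) - 27) = √(373/2 - 27) = √(319/2) = √638/2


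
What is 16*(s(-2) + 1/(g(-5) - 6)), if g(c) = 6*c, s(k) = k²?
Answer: 572/9 ≈ 63.556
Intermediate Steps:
16*(s(-2) + 1/(g(-5) - 6)) = 16*((-2)² + 1/(6*(-5) - 6)) = 16*(4 + 1/(-30 - 6)) = 16*(4 + 1/(-36)) = 16*(4 - 1/36) = 16*(143/36) = 572/9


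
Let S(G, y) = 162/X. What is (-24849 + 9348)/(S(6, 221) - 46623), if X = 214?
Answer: 552869/1662860 ≈ 0.33248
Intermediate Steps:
S(G, y) = 81/107 (S(G, y) = 162/214 = 162*(1/214) = 81/107)
(-24849 + 9348)/(S(6, 221) - 46623) = (-24849 + 9348)/(81/107 - 46623) = -15501/(-4988580/107) = -15501*(-107/4988580) = 552869/1662860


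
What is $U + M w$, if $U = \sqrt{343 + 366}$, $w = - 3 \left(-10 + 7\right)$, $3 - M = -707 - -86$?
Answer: $5616 + \sqrt{709} \approx 5642.6$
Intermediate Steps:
$M = 624$ ($M = 3 - \left(-707 - -86\right) = 3 - \left(-707 + 86\right) = 3 - -621 = 3 + 621 = 624$)
$w = 9$ ($w = \left(-3\right) \left(-3\right) = 9$)
$U = \sqrt{709} \approx 26.627$
$U + M w = \sqrt{709} + 624 \cdot 9 = \sqrt{709} + 5616 = 5616 + \sqrt{709}$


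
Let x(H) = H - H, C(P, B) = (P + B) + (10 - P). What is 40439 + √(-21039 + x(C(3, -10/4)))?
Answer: 40439 + I*√21039 ≈ 40439.0 + 145.05*I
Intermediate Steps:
C(P, B) = 10 + B (C(P, B) = (B + P) + (10 - P) = 10 + B)
x(H) = 0
40439 + √(-21039 + x(C(3, -10/4))) = 40439 + √(-21039 + 0) = 40439 + √(-21039) = 40439 + I*√21039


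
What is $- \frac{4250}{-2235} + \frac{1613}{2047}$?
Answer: $\frac{2460961}{915009} \approx 2.6895$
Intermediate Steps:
$- \frac{4250}{-2235} + \frac{1613}{2047} = \left(-4250\right) \left(- \frac{1}{2235}\right) + 1613 \cdot \frac{1}{2047} = \frac{850}{447} + \frac{1613}{2047} = \frac{2460961}{915009}$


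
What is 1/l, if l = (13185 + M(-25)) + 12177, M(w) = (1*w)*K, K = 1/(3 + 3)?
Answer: 6/152147 ≈ 3.9436e-5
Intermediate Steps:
K = ⅙ (K = 1/6 = ⅙ ≈ 0.16667)
M(w) = w/6 (M(w) = (1*w)*(⅙) = w*(⅙) = w/6)
l = 152147/6 (l = (13185 + (⅙)*(-25)) + 12177 = (13185 - 25/6) + 12177 = 79085/6 + 12177 = 152147/6 ≈ 25358.)
1/l = 1/(152147/6) = 6/152147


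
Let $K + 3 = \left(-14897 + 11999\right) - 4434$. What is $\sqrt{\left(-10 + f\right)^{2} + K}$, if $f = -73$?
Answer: $i \sqrt{446} \approx 21.119 i$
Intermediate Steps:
$K = -7335$ ($K = -3 + \left(\left(-14897 + 11999\right) - 4434\right) = -3 - 7332 = -7335$)
$\sqrt{\left(-10 + f\right)^{2} + K} = \sqrt{\left(-10 - 73\right)^{2} - 7335} = \sqrt{\left(-83\right)^{2} - 7335} = \sqrt{6889 - 7335} = \sqrt{-446} = i \sqrt{446}$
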